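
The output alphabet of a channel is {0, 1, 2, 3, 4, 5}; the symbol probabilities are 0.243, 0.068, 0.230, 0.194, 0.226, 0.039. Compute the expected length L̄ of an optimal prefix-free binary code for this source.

Repeatedly combine the two least-probable nodes; the expected code length is the sum of the merged weights.
merge 39/1000 + 17/250 → 107/1000
merge 107/1000 + 97/500 → 301/1000
merge 113/500 + 23/100 → 57/125
merge 243/1000 + 301/1000 → 68/125
merge 57/125 + 68/125 → 1
L = 107/1000 + 301/1000 + 57/125 + 68/125 + 1 = 301/125 = 2.408 bits/symbol.

2.408 bits/symbol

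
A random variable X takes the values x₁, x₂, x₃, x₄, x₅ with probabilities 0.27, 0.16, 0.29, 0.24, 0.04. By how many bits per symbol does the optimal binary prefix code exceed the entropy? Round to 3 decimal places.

Entropy H = −Σ p log₂ p ≈ 2.1308 bits.
Huffman merges: 1/25+4/25→1/5; 1/5+6/25→11/25; 27/100+29/100→14/25; 11/25+14/25→1. L = 11/5 ≈ 2.2000.
L − H = 2.2000 − 2.1308 = 0.069 bits.

0.069 bits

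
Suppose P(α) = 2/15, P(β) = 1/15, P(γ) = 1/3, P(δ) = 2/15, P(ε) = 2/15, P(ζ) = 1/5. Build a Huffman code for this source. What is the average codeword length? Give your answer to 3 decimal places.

Repeatedly combine the two least-probable nodes; the expected code length is the sum of the merged weights.
merge 1/15 + 2/15 → 1/5
merge 2/15 + 2/15 → 4/15
merge 1/5 + 1/5 → 2/5
merge 4/15 + 1/3 → 3/5
merge 2/5 + 3/5 → 1
L = 1/5 + 4/15 + 2/5 + 3/5 + 1 = 37/15 ≈ 2.467 bits/symbol.

2.467 bits/symbol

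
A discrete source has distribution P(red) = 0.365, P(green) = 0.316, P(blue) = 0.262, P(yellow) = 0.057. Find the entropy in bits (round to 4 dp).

1.7978 bits

H = −Σ pᵢ log₂ pᵢ.
−0.365·log₂(0.365) = 0.5307
−0.316·log₂(0.316) = 0.5252
−0.262·log₂(0.262) = 0.5063
−0.057·log₂(0.057) = 0.2356
Sum ≈ 1.7978 → 1.7978 bits.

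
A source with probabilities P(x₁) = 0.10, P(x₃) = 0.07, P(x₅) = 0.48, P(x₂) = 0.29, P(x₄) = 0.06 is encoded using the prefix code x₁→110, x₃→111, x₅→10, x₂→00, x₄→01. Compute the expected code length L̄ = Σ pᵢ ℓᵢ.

L̄ = Σ pᵢ·ℓᵢ = 0.10·3 + 0.07·3 + 0.48·2 + 0.29·2 + 0.06·2 = 2.17 bits/symbol.

2.17 bits/symbol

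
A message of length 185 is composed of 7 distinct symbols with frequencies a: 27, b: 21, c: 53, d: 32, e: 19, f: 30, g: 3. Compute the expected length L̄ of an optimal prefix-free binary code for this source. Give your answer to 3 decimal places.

2.659 bits/symbol

Probabilities are the counts divided by 185.
Repeatedly combine the two least-probable nodes; the expected code length is the sum of the merged weights.
merge 3/185 + 19/185 → 22/185
merge 21/185 + 22/185 → 43/185
merge 27/185 + 6/37 → 57/185
merge 32/185 + 43/185 → 15/37
merge 53/185 + 57/185 → 22/37
merge 15/37 + 22/37 → 1
L = 22/185 + 43/185 + 57/185 + 15/37 + 22/37 + 1 = 492/185 ≈ 2.659 bits/symbol.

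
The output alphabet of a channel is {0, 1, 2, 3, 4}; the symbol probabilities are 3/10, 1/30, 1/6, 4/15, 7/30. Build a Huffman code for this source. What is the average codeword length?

Repeatedly combine the two least-probable nodes; the expected code length is the sum of the merged weights.
merge 1/30 + 1/6 → 1/5
merge 1/5 + 7/30 → 13/30
merge 4/15 + 3/10 → 17/30
merge 13/30 + 17/30 → 1
L = 1/5 + 13/30 + 17/30 + 1 = 11/5 = 2.2 bits/symbol.

2.2 bits/symbol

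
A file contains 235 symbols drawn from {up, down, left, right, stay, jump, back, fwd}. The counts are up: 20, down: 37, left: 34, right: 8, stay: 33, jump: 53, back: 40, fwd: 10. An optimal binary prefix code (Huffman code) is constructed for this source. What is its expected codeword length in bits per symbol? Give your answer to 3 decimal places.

2.843 bits/symbol

Probabilities are the counts divided by 235.
Repeatedly combine the two least-probable nodes; the expected code length is the sum of the merged weights.
merge 8/235 + 2/47 → 18/235
merge 18/235 + 4/47 → 38/235
merge 33/235 + 34/235 → 67/235
merge 37/235 + 38/235 → 15/47
merge 8/47 + 53/235 → 93/235
merge 67/235 + 15/47 → 142/235
merge 93/235 + 142/235 → 1
L = 18/235 + 38/235 + 67/235 + 15/47 + 93/235 + 142/235 + 1 = 668/235 ≈ 2.843 bits/symbol.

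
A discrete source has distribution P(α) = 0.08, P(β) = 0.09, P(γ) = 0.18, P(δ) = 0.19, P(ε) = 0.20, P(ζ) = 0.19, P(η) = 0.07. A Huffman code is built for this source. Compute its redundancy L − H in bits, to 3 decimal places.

Entropy H = −Σ p log₂ p ≈ 2.6929 bits.
Huffman merges: 7/100+2/25→3/20; 9/100+3/20→6/25; 9/50+19/100→37/100; 19/100+1/5→39/100; 6/25+37/100→61/100; 39/100+61/100→1. L = 69/25 ≈ 2.7600.
L − H = 2.7600 − 2.6929 = 0.067 bits.

0.067 bits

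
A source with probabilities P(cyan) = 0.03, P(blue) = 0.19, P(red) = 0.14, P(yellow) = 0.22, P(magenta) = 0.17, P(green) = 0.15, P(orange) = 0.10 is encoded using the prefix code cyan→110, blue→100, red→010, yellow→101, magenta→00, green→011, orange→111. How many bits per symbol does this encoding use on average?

L̄ = Σ pᵢ·ℓᵢ = 0.03·3 + 0.19·3 + 0.14·3 + 0.22·3 + 0.17·2 + 0.15·3 + 0.10·3 = 2.83 bits/symbol.

2.83 bits/symbol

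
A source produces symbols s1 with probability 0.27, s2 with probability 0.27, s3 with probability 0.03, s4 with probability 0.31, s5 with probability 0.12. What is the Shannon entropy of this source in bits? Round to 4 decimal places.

H = −Σ pᵢ log₂ pᵢ.
−0.27·log₂(0.27) = 0.5100
−0.27·log₂(0.27) = 0.5100
−0.03·log₂(0.03) = 0.1518
−0.31·log₂(0.31) = 0.5238
−0.12·log₂(0.12) = 0.3671
Sum ≈ 2.0627 → 2.0627 bits.

2.0627 bits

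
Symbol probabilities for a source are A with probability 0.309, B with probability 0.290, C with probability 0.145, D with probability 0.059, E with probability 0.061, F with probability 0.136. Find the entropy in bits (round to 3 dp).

H = −Σ pᵢ log₂ pᵢ.
−0.309·log₂(0.309) = 0.5235
−0.290·log₂(0.290) = 0.5179
−0.145·log₂(0.145) = 0.4040
−0.059·log₂(0.059) = 0.2409
−0.061·log₂(0.061) = 0.2461
−0.136·log₂(0.136) = 0.3915
Sum ≈ 2.3239 → 2.324 bits.

2.324 bits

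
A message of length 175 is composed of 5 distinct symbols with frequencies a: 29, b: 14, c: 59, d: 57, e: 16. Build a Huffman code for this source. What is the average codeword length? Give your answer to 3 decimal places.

Probabilities are the counts divided by 175.
Repeatedly combine the two least-probable nodes; the expected code length is the sum of the merged weights.
merge 2/25 + 16/175 → 6/35
merge 29/175 + 6/35 → 59/175
merge 57/175 + 59/175 → 116/175
merge 59/175 + 116/175 → 1
L = 6/35 + 59/175 + 116/175 + 1 = 76/35 ≈ 2.171 bits/symbol.

2.171 bits/symbol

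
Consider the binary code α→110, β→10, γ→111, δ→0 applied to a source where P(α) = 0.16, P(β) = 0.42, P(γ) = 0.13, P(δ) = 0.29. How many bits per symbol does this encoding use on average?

L̄ = Σ pᵢ·ℓᵢ = 0.16·3 + 0.42·2 + 0.13·3 + 0.29·1 = 2 bits/symbol.

2 bits/symbol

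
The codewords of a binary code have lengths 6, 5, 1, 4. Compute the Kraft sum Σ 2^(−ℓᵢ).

0.609375

With common denominator 2^6 = 64: Σ 2^(−ℓᵢ) = 1/64 + 2/64 + 32/64 + 4/64 = 39/64 = 0.609375.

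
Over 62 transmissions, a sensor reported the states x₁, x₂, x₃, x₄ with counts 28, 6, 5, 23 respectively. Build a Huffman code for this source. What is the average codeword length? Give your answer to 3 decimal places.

Probabilities are the counts divided by 62.
Repeatedly combine the two least-probable nodes; the expected code length is the sum of the merged weights.
merge 5/62 + 3/31 → 11/62
merge 11/62 + 23/62 → 17/31
merge 14/31 + 17/31 → 1
L = 11/62 + 17/31 + 1 = 107/62 ≈ 1.726 bits/symbol.

1.726 bits/symbol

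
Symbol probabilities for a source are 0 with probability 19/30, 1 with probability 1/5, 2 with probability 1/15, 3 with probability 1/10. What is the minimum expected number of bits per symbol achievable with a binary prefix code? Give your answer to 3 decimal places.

Repeatedly combine the two least-probable nodes; the expected code length is the sum of the merged weights.
merge 1/15 + 1/10 → 1/6
merge 1/6 + 1/5 → 11/30
merge 11/30 + 19/30 → 1
L = 1/6 + 11/30 + 1 = 23/15 ≈ 1.533 bits/symbol.

1.533 bits/symbol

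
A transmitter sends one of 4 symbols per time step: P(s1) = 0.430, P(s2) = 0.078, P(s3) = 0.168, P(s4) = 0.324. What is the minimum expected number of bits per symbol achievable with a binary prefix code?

1.816 bits/symbol

Repeatedly combine the two least-probable nodes; the expected code length is the sum of the merged weights.
merge 39/500 + 21/125 → 123/500
merge 123/500 + 81/250 → 57/100
merge 43/100 + 57/100 → 1
L = 123/500 + 57/100 + 1 = 227/125 = 1.816 bits/symbol.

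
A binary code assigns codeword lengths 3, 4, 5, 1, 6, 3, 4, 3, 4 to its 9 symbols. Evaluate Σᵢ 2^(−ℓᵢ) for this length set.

1.109375

With common denominator 2^6 = 64: Σ 2^(−ℓᵢ) = 8/64 + 4/64 + 2/64 + 32/64 + 1/64 + 8/64 + 4/64 + 8/64 + 4/64 = 71/64 = 1.109375.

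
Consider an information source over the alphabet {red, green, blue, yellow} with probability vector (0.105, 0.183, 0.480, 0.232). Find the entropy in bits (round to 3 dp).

1.787 bits

H = −Σ pᵢ log₂ pᵢ.
−0.105·log₂(0.105) = 0.3414
−0.183·log₂(0.183) = 0.4484
−0.480·log₂(0.480) = 0.5083
−0.232·log₂(0.232) = 0.4890
Sum ≈ 1.7871 → 1.787 bits.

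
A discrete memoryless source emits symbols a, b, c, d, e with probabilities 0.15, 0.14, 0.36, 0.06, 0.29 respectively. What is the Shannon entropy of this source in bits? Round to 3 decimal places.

2.100 bits

H = −Σ pᵢ log₂ pᵢ.
−0.15·log₂(0.15) = 0.4105
−0.14·log₂(0.14) = 0.3971
−0.36·log₂(0.36) = 0.5306
−0.06·log₂(0.06) = 0.2435
−0.29·log₂(0.29) = 0.5179
Sum ≈ 2.0997 → 2.100 bits.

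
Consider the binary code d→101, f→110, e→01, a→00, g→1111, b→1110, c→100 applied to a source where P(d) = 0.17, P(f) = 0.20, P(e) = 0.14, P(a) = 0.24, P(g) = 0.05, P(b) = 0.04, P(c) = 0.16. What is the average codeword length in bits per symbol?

L̄ = Σ pᵢ·ℓᵢ = 0.17·3 + 0.20·3 + 0.14·2 + 0.24·2 + 0.05·4 + 0.04·4 + 0.16·3 = 2.71 bits/symbol.

2.71 bits/symbol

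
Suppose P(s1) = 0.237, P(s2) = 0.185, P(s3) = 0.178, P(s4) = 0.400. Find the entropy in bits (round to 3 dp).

1.915 bits

H = −Σ pᵢ log₂ pᵢ.
−0.237·log₂(0.237) = 0.4923
−0.185·log₂(0.185) = 0.4504
−0.178·log₂(0.178) = 0.4432
−0.400·log₂(0.400) = 0.5288
Sum ≈ 1.9146 → 1.915 bits.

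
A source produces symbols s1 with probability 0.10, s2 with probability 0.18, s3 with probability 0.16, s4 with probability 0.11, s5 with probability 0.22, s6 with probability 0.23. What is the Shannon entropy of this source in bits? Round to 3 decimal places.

H = −Σ pᵢ log₂ pᵢ.
−0.10·log₂(0.10) = 0.3322
−0.18·log₂(0.18) = 0.4453
−0.16·log₂(0.16) = 0.4230
−0.11·log₂(0.11) = 0.3503
−0.22·log₂(0.22) = 0.4806
−0.23·log₂(0.23) = 0.4877
Sum ≈ 2.5190 → 2.519 bits.

2.519 bits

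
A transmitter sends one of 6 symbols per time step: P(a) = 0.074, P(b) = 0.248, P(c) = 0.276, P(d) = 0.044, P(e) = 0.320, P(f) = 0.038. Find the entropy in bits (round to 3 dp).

H = −Σ pᵢ log₂ pᵢ.
−0.074·log₂(0.074) = 0.2780
−0.248·log₂(0.248) = 0.4989
−0.276·log₂(0.276) = 0.5126
−0.044·log₂(0.044) = 0.1983
−0.320·log₂(0.320) = 0.5260
−0.038·log₂(0.038) = 0.1793
Sum ≈ 2.1930 → 2.193 bits.

2.193 bits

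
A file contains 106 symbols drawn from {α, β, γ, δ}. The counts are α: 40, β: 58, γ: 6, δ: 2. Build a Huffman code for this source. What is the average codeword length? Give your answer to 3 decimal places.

Probabilities are the counts divided by 106.
Repeatedly combine the two least-probable nodes; the expected code length is the sum of the merged weights.
merge 1/53 + 3/53 → 4/53
merge 4/53 + 20/53 → 24/53
merge 24/53 + 29/53 → 1
L = 4/53 + 24/53 + 1 = 81/53 ≈ 1.528 bits/symbol.

1.528 bits/symbol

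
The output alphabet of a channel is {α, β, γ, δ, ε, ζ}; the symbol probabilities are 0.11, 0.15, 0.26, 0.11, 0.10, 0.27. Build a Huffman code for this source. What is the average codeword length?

2.47 bits/symbol

Repeatedly combine the two least-probable nodes; the expected code length is the sum of the merged weights.
merge 1/10 + 11/100 → 21/100
merge 11/100 + 3/20 → 13/50
merge 21/100 + 13/50 → 47/100
merge 13/50 + 27/100 → 53/100
merge 47/100 + 53/100 → 1
L = 21/100 + 13/50 + 47/100 + 53/100 + 1 = 247/100 = 2.47 bits/symbol.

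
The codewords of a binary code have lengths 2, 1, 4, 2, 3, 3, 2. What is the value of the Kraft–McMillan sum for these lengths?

With common denominator 2^4 = 16: Σ 2^(−ℓᵢ) = 4/16 + 8/16 + 1/16 + 4/16 + 2/16 + 2/16 + 4/16 = 25/16 = 1.5625.

1.5625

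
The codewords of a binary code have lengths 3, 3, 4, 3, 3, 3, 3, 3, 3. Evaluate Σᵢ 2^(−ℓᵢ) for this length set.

1.0625

With common denominator 2^4 = 16: Σ 2^(−ℓᵢ) = 2/16 + 2/16 + 1/16 + 2/16 + 2/16 + 2/16 + 2/16 + 2/16 + 2/16 = 17/16 = 1.0625.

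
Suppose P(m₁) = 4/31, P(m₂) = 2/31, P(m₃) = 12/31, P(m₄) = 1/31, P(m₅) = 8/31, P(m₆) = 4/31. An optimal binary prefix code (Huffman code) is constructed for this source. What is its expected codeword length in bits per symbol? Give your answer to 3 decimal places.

2.290 bits/symbol

Repeatedly combine the two least-probable nodes; the expected code length is the sum of the merged weights.
merge 1/31 + 2/31 → 3/31
merge 3/31 + 4/31 → 7/31
merge 4/31 + 7/31 → 11/31
merge 8/31 + 11/31 → 19/31
merge 12/31 + 19/31 → 1
L = 3/31 + 7/31 + 11/31 + 19/31 + 1 = 71/31 ≈ 2.290 bits/symbol.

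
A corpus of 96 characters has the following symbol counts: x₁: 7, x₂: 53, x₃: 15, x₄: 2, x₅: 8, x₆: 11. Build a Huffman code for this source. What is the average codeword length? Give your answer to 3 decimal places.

1.990 bits/symbol

Probabilities are the counts divided by 96.
Repeatedly combine the two least-probable nodes; the expected code length is the sum of the merged weights.
merge 1/48 + 7/96 → 3/32
merge 1/12 + 3/32 → 17/96
merge 11/96 + 5/32 → 13/48
merge 17/96 + 13/48 → 43/96
merge 43/96 + 53/96 → 1
L = 3/32 + 17/96 + 13/48 + 43/96 + 1 = 191/96 ≈ 1.990 bits/symbol.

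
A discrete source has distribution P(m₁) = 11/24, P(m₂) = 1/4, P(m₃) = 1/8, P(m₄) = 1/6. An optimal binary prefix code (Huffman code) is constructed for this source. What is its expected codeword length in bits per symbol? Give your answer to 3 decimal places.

Repeatedly combine the two least-probable nodes; the expected code length is the sum of the merged weights.
merge 1/8 + 1/6 → 7/24
merge 1/4 + 7/24 → 13/24
merge 11/24 + 13/24 → 1
L = 7/24 + 13/24 + 1 = 11/6 ≈ 1.833 bits/symbol.

1.833 bits/symbol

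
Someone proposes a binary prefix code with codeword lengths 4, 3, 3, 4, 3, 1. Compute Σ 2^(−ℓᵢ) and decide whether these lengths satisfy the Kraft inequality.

With common denominator 2^4 = 16: Σ 2^(−ℓᵢ) = 1/16 + 2/16 + 2/16 + 1/16 + 2/16 + 8/16 = 16/16 = 1.
Kraft's inequality requires Σ ≤ 1; here Σ = 1 ≤ 1, so such a prefix code exists.

1; yes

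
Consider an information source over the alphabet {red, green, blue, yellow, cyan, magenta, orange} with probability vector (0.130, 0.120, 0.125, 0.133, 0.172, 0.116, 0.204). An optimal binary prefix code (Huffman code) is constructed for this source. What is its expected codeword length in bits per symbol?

2.796 bits/symbol

Repeatedly combine the two least-probable nodes; the expected code length is the sum of the merged weights.
merge 29/250 + 3/25 → 59/250
merge 1/8 + 13/100 → 51/200
merge 133/1000 + 43/250 → 61/200
merge 51/250 + 59/250 → 11/25
merge 51/200 + 61/200 → 14/25
merge 11/25 + 14/25 → 1
L = 59/250 + 51/200 + 61/200 + 11/25 + 14/25 + 1 = 699/250 = 2.796 bits/symbol.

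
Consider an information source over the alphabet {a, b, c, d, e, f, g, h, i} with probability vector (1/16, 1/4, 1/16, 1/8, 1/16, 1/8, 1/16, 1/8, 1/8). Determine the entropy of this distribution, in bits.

Each probability is a power of 1/2, so log₂(1/p) is an integer.
H = Σ p·log₂(1/p) = 1/16·4 + 1/4·2 + 1/16·4 + 1/8·3 + 1/16·4 + 1/8·3 + 1/16·4 + 1/8·3 + 1/8·3 = 3 bits.

3 bits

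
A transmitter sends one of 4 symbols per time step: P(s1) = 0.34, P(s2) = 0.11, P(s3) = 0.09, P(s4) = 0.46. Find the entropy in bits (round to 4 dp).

1.7074 bits

H = −Σ pᵢ log₂ pᵢ.
−0.34·log₂(0.34) = 0.5292
−0.11·log₂(0.11) = 0.3503
−0.09·log₂(0.09) = 0.3127
−0.46·log₂(0.46) = 0.5153
Sum ≈ 1.7074 → 1.7074 bits.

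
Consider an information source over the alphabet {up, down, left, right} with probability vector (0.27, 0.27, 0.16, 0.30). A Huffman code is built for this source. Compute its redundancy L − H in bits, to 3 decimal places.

Entropy H = −Σ p log₂ p ≈ 1.9641 bits.
Huffman merges: 4/25+27/100→43/100; 27/100+3/10→57/100; 43/100+57/100→1. L = 2 ≈ 2.0000.
L − H = 2.0000 − 1.9641 = 0.036 bits.

0.036 bits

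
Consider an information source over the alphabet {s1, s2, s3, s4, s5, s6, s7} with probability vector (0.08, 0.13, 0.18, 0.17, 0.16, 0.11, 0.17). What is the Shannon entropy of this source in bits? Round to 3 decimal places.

H = −Σ pᵢ log₂ pᵢ.
−0.08·log₂(0.08) = 0.2915
−0.13·log₂(0.13) = 0.3826
−0.18·log₂(0.18) = 0.4453
−0.17·log₂(0.17) = 0.4346
−0.16·log₂(0.16) = 0.4230
−0.11·log₂(0.11) = 0.3503
−0.17·log₂(0.17) = 0.4346
Sum ≈ 2.7619 → 2.762 bits.

2.762 bits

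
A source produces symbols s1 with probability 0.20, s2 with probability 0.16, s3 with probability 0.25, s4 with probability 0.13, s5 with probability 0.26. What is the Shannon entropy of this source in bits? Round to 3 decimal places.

2.275 bits

H = −Σ pᵢ log₂ pᵢ.
−0.20·log₂(0.20) = 0.4644
−0.16·log₂(0.16) = 0.4230
−0.25·log₂(0.25) = 0.5000
−0.13·log₂(0.13) = 0.3826
−0.26·log₂(0.26) = 0.5053
Sum ≈ 2.2753 → 2.275 bits.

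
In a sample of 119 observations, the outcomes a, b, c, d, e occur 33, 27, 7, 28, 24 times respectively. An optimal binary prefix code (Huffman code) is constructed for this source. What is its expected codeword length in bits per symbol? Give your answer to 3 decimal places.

2.261 bits/symbol

Probabilities are the counts divided by 119.
Repeatedly combine the two least-probable nodes; the expected code length is the sum of the merged weights.
merge 1/17 + 24/119 → 31/119
merge 27/119 + 4/17 → 55/119
merge 31/119 + 33/119 → 64/119
merge 55/119 + 64/119 → 1
L = 31/119 + 55/119 + 64/119 + 1 = 269/119 ≈ 2.261 bits/symbol.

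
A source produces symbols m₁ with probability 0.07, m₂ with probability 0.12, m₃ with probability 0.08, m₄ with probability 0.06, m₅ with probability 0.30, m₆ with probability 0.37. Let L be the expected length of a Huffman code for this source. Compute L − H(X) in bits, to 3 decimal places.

0.068 bits

Entropy H = −Σ p log₂ p ≈ 2.2225 bits.
Huffman merges: 3/50+7/100→13/100; 2/25+3/25→1/5; 13/100+1/5→33/100; 3/10+33/100→63/100; 37/100+63/100→1. L = 229/100 ≈ 2.2900.
L − H = 2.2900 − 2.2225 = 0.068 bits.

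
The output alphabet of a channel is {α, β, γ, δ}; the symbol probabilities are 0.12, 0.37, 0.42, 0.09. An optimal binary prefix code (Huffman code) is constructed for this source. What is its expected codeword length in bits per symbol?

Repeatedly combine the two least-probable nodes; the expected code length is the sum of the merged weights.
merge 9/100 + 3/25 → 21/100
merge 21/100 + 37/100 → 29/50
merge 21/50 + 29/50 → 1
L = 21/100 + 29/50 + 1 = 179/100 = 1.79 bits/symbol.

1.79 bits/symbol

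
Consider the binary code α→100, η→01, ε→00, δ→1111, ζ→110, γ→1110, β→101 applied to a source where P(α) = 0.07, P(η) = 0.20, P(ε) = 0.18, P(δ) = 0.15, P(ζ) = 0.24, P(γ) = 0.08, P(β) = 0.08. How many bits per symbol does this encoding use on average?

L̄ = Σ pᵢ·ℓᵢ = 0.07·3 + 0.20·2 + 0.18·2 + 0.15·4 + 0.24·3 + 0.08·4 + 0.08·3 = 2.85 bits/symbol.

2.85 bits/symbol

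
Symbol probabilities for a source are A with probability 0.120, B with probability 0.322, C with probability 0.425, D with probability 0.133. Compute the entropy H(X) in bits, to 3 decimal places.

1.805 bits

H = −Σ pᵢ log₂ pᵢ.
−0.120·log₂(0.120) = 0.3671
−0.322·log₂(0.322) = 0.5264
−0.425·log₂(0.425) = 0.5246
−0.133·log₂(0.133) = 0.3871
Sum ≈ 1.8052 → 1.805 bits.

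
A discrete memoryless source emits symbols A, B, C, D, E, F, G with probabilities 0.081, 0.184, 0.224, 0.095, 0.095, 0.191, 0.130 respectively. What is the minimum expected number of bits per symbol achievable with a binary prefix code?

2.761 bits/symbol

Repeatedly combine the two least-probable nodes; the expected code length is the sum of the merged weights.
merge 81/1000 + 19/200 → 22/125
merge 19/200 + 13/100 → 9/40
merge 22/125 + 23/125 → 9/25
merge 191/1000 + 28/125 → 83/200
merge 9/40 + 9/25 → 117/200
merge 83/200 + 117/200 → 1
L = 22/125 + 9/40 + 9/25 + 83/200 + 117/200 + 1 = 2761/1000 = 2.761 bits/symbol.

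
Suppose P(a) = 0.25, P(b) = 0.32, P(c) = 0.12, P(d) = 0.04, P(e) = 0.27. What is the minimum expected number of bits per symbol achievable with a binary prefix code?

Repeatedly combine the two least-probable nodes; the expected code length is the sum of the merged weights.
merge 1/25 + 3/25 → 4/25
merge 4/25 + 1/4 → 41/100
merge 27/100 + 8/25 → 59/100
merge 41/100 + 59/100 → 1
L = 4/25 + 41/100 + 59/100 + 1 = 54/25 = 2.16 bits/symbol.

2.16 bits/symbol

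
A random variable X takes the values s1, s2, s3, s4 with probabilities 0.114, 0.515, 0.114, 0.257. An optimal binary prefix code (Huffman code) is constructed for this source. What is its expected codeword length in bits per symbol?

Repeatedly combine the two least-probable nodes; the expected code length is the sum of the merged weights.
merge 57/500 + 57/500 → 57/250
merge 57/250 + 257/1000 → 97/200
merge 97/200 + 103/200 → 1
L = 57/250 + 97/200 + 1 = 1713/1000 = 1.713 bits/symbol.

1.713 bits/symbol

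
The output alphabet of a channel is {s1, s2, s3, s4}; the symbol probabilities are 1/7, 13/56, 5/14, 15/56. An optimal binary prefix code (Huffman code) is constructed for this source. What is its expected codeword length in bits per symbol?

Repeatedly combine the two least-probable nodes; the expected code length is the sum of the merged weights.
merge 1/7 + 13/56 → 3/8
merge 15/56 + 5/14 → 5/8
merge 3/8 + 5/8 → 1
L = 3/8 + 5/8 + 1 = 2 bits/symbol.

2 bits/symbol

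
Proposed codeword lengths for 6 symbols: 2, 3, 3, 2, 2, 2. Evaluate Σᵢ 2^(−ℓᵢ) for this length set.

With common denominator 2^3 = 8: Σ 2^(−ℓᵢ) = 2/8 + 1/8 + 1/8 + 2/8 + 2/8 + 2/8 = 10/8 = 1.25.

1.25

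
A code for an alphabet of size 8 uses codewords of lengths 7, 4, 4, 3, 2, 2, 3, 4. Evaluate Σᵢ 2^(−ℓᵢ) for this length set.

With common denominator 2^7 = 128: Σ 2^(−ℓᵢ) = 1/128 + 8/128 + 8/128 + 16/128 + 32/128 + 32/128 + 16/128 + 8/128 = 121/128 = 0.9453125.

0.9453125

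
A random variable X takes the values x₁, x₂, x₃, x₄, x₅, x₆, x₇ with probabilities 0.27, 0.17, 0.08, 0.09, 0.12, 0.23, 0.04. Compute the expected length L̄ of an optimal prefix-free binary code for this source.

2.62 bits/symbol

Repeatedly combine the two least-probable nodes; the expected code length is the sum of the merged weights.
merge 1/25 + 2/25 → 3/25
merge 9/100 + 3/25 → 21/100
merge 3/25 + 17/100 → 29/100
merge 21/100 + 23/100 → 11/25
merge 27/100 + 29/100 → 14/25
merge 11/25 + 14/25 → 1
L = 3/25 + 21/100 + 29/100 + 11/25 + 14/25 + 1 = 131/50 = 2.62 bits/symbol.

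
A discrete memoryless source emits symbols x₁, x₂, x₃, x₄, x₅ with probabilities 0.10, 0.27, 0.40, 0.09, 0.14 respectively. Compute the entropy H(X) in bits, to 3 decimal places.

2.081 bits

H = −Σ pᵢ log₂ pᵢ.
−0.10·log₂(0.10) = 0.3322
−0.27·log₂(0.27) = 0.5100
−0.40·log₂(0.40) = 0.5288
−0.09·log₂(0.09) = 0.3127
−0.14·log₂(0.14) = 0.3971
Sum ≈ 2.0807 → 2.081 bits.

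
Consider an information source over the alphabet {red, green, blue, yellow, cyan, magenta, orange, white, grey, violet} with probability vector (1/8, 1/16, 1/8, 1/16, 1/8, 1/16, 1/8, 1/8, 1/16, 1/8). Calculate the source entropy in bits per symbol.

Each probability is a power of 1/2, so log₂(1/p) is an integer.
H = Σ p·log₂(1/p) = 1/8·3 + 1/16·4 + 1/8·3 + 1/16·4 + 1/8·3 + 1/16·4 + 1/8·3 + 1/8·3 + 1/16·4 + 1/8·3 = 3.25 bits.

3.25 bits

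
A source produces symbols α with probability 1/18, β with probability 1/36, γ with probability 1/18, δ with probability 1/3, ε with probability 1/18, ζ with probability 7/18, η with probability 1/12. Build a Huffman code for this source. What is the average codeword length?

2.25 bits/symbol

Repeatedly combine the two least-probable nodes; the expected code length is the sum of the merged weights.
merge 1/36 + 1/18 → 1/12
merge 1/18 + 1/18 → 1/9
merge 1/12 + 1/12 → 1/6
merge 1/9 + 1/6 → 5/18
merge 5/18 + 1/3 → 11/18
merge 7/18 + 11/18 → 1
L = 1/12 + 1/9 + 1/6 + 5/18 + 11/18 + 1 = 9/4 = 2.25 bits/symbol.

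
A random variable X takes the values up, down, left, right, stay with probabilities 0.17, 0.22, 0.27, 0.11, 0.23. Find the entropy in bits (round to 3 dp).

2.263 bits

H = −Σ pᵢ log₂ pᵢ.
−0.17·log₂(0.17) = 0.4346
−0.22·log₂(0.22) = 0.4806
−0.27·log₂(0.27) = 0.5100
−0.11·log₂(0.11) = 0.3503
−0.23·log₂(0.23) = 0.4877
Sum ≈ 2.2631 → 2.263 bits.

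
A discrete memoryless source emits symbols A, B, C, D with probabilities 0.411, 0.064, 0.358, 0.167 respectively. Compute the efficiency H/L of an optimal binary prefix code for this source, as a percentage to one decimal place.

95.8%

Entropy H = −Σ p log₂ p ≈ 1.7428 bits.
Huffman merges: 8/125+167/1000→231/1000; 231/1000+179/500→589/1000; 411/1000+589/1000→1. L = 91/50 ≈ 1.8200.
Efficiency = H/L = 1.7428/1.8200 = 95.8%.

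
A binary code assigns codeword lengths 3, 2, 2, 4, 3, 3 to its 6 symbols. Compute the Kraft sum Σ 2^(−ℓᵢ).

With common denominator 2^4 = 16: Σ 2^(−ℓᵢ) = 2/16 + 4/16 + 4/16 + 1/16 + 2/16 + 2/16 = 15/16 = 0.9375.

0.9375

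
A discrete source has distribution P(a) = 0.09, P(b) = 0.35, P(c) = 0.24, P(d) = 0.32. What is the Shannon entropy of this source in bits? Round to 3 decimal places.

1.863 bits

H = −Σ pᵢ log₂ pᵢ.
−0.09·log₂(0.09) = 0.3127
−0.35·log₂(0.35) = 0.5301
−0.24·log₂(0.24) = 0.4941
−0.32·log₂(0.32) = 0.5260
Sum ≈ 1.8629 → 1.863 bits.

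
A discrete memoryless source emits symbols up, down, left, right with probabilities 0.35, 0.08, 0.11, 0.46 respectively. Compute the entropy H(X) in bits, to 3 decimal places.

H = −Σ pᵢ log₂ pᵢ.
−0.35·log₂(0.35) = 0.5301
−0.08·log₂(0.08) = 0.2915
−0.11·log₂(0.11) = 0.3503
−0.46·log₂(0.46) = 0.5153
Sum ≈ 1.6872 → 1.687 bits.

1.687 bits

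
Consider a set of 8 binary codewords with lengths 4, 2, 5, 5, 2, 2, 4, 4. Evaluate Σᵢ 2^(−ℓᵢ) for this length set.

1

With common denominator 2^5 = 32: Σ 2^(−ℓᵢ) = 2/32 + 8/32 + 1/32 + 1/32 + 8/32 + 8/32 + 2/32 + 2/32 = 32/32 = 1.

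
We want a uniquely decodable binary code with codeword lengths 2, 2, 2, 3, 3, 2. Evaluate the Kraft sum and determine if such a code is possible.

With common denominator 2^3 = 8: Σ 2^(−ℓᵢ) = 2/8 + 2/8 + 2/8 + 1/8 + 1/8 + 2/8 = 10/8 = 1.25.
Kraft's inequality requires Σ ≤ 1; here Σ = 1.25 > 1, so no such prefix code exists.

1.25; no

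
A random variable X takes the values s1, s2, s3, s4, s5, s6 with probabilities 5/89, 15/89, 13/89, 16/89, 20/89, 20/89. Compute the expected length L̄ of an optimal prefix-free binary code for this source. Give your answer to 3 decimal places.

2.551 bits/symbol

Repeatedly combine the two least-probable nodes; the expected code length is the sum of the merged weights.
merge 5/89 + 13/89 → 18/89
merge 15/89 + 16/89 → 31/89
merge 18/89 + 20/89 → 38/89
merge 20/89 + 31/89 → 51/89
merge 38/89 + 51/89 → 1
L = 18/89 + 31/89 + 38/89 + 51/89 + 1 = 227/89 ≈ 2.551 bits/symbol.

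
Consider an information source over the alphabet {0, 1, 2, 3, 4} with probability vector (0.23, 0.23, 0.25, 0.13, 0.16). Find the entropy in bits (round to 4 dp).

H = −Σ pᵢ log₂ pᵢ.
−0.23·log₂(0.23) = 0.4877
−0.23·log₂(0.23) = 0.4877
−0.25·log₂(0.25) = 0.5000
−0.13·log₂(0.13) = 0.3826
−0.16·log₂(0.16) = 0.4230
Sum ≈ 2.2810 → 2.2810 bits.

2.2810 bits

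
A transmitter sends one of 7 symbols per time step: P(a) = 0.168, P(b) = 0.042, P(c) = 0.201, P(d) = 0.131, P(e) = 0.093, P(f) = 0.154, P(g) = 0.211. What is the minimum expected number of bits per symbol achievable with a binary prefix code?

Repeatedly combine the two least-probable nodes; the expected code length is the sum of the merged weights.
merge 21/500 + 93/1000 → 27/200
merge 131/1000 + 27/200 → 133/500
merge 77/500 + 21/125 → 161/500
merge 201/1000 + 211/1000 → 103/250
merge 133/500 + 161/500 → 147/250
merge 103/250 + 147/250 → 1
L = 27/200 + 133/500 + 161/500 + 103/250 + 147/250 + 1 = 2723/1000 = 2.723 bits/symbol.

2.723 bits/symbol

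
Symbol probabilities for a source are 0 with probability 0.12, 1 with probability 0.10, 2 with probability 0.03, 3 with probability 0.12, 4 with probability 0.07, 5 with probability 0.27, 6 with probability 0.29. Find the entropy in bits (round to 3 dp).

H = −Σ pᵢ log₂ pᵢ.
−0.12·log₂(0.12) = 0.3671
−0.10·log₂(0.10) = 0.3322
−0.03·log₂(0.03) = 0.1518
−0.12·log₂(0.12) = 0.3671
−0.07·log₂(0.07) = 0.2686
−0.27·log₂(0.27) = 0.5100
−0.29·log₂(0.29) = 0.5179
Sum ≈ 2.5146 → 2.515 bits.

2.515 bits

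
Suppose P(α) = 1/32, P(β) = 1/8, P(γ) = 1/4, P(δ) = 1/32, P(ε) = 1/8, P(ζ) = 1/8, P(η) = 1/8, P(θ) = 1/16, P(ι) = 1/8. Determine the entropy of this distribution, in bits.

2.9375 bits

Each probability is a power of 1/2, so log₂(1/p) is an integer.
H = Σ p·log₂(1/p) = 1/32·5 + 1/8·3 + 1/4·2 + 1/32·5 + 1/8·3 + 1/8·3 + 1/8·3 + 1/16·4 + 1/8·3 = 2.9375 bits.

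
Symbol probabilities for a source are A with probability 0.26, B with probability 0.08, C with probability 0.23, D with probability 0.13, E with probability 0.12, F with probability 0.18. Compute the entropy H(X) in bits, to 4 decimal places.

2.4795 bits

H = −Σ pᵢ log₂ pᵢ.
−0.26·log₂(0.26) = 0.5053
−0.08·log₂(0.08) = 0.2915
−0.23·log₂(0.23) = 0.4877
−0.13·log₂(0.13) = 0.3826
−0.12·log₂(0.12) = 0.3671
−0.18·log₂(0.18) = 0.4453
Sum ≈ 2.4795 → 2.4795 bits.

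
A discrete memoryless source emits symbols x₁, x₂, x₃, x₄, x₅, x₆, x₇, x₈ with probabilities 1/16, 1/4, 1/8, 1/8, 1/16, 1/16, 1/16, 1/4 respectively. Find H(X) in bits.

2.75 bits

Each probability is a power of 1/2, so log₂(1/p) is an integer.
H = Σ p·log₂(1/p) = 1/16·4 + 1/4·2 + 1/8·3 + 1/8·3 + 1/16·4 + 1/16·4 + 1/16·4 + 1/4·2 = 2.75 bits.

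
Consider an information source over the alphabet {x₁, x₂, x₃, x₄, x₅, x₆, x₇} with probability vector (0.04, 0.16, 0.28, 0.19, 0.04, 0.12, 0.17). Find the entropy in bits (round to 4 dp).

H = −Σ pᵢ log₂ pᵢ.
−0.04·log₂(0.04) = 0.1858
−0.16·log₂(0.16) = 0.4230
−0.28·log₂(0.28) = 0.5142
−0.19·log₂(0.19) = 0.4552
−0.04·log₂(0.04) = 0.1858
−0.12·log₂(0.12) = 0.3671
−0.17·log₂(0.17) = 0.4346
Sum ≈ 2.5656 → 2.5656 bits.

2.5656 bits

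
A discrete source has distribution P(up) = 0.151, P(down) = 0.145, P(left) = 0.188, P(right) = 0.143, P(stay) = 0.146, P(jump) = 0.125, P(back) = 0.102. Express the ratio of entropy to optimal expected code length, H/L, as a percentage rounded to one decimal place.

99.1%

Entropy H = −Σ p log₂ p ≈ 2.7865 bits.
Huffman merges: 51/500+1/8→227/1000; 143/1000+29/200→36/125; 73/500+151/1000→297/1000; 47/250+227/1000→83/200; 36/125+297/1000→117/200; 83/200+117/200→1. L = 703/250 ≈ 2.8120.
Efficiency = H/L = 2.7865/2.8120 = 99.1%.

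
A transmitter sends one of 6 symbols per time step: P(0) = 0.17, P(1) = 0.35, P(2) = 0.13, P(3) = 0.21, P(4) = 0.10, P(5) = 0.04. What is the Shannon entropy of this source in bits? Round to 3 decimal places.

2.338 bits

H = −Σ pᵢ log₂ pᵢ.
−0.17·log₂(0.17) = 0.4346
−0.35·log₂(0.35) = 0.5301
−0.13·log₂(0.13) = 0.3826
−0.21·log₂(0.21) = 0.4728
−0.10·log₂(0.10) = 0.3322
−0.04·log₂(0.04) = 0.1858
Sum ≈ 2.3381 → 2.338 bits.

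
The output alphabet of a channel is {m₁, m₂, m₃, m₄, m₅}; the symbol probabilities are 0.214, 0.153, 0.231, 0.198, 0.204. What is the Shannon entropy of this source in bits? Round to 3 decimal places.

2.309 bits

H = −Σ pᵢ log₂ pᵢ.
−0.214·log₂(0.214) = 0.4760
−0.153·log₂(0.153) = 0.4144
−0.231·log₂(0.231) = 0.4883
−0.198·log₂(0.198) = 0.4626
−0.204·log₂(0.204) = 0.4678
Sum ≈ 2.3092 → 2.309 bits.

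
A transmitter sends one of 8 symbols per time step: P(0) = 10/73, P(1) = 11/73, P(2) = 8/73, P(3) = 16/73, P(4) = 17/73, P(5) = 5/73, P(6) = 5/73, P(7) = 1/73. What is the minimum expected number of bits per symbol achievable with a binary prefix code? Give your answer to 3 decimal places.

2.781 bits/symbol

Repeatedly combine the two least-probable nodes; the expected code length is the sum of the merged weights.
merge 1/73 + 5/73 → 6/73
merge 5/73 + 6/73 → 11/73
merge 8/73 + 10/73 → 18/73
merge 11/73 + 11/73 → 22/73
merge 16/73 + 17/73 → 33/73
merge 18/73 + 22/73 → 40/73
merge 33/73 + 40/73 → 1
L = 6/73 + 11/73 + 18/73 + 22/73 + 33/73 + 40/73 + 1 = 203/73 ≈ 2.781 bits/symbol.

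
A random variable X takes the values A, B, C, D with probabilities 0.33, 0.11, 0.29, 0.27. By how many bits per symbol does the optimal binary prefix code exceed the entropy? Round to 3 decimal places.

0.094 bits

Entropy H = −Σ p log₂ p ≈ 1.9060 bits.
Huffman merges: 11/100+27/100→19/50; 29/100+33/100→31/50; 19/50+31/50→1. L = 2 ≈ 2.0000.
L − H = 2.0000 − 1.9060 = 0.094 bits.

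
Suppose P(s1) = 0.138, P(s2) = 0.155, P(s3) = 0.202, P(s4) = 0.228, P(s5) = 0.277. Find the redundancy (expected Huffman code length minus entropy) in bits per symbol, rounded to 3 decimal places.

Entropy H = −Σ p log₂ p ≈ 2.2766 bits.
Huffman merges: 69/500+31/200→293/1000; 101/500+57/250→43/100; 277/1000+293/1000→57/100; 43/100+57/100→1. L = 2293/1000 ≈ 2.2930.
L − H = 2.2930 − 2.2766 = 0.016 bits.

0.016 bits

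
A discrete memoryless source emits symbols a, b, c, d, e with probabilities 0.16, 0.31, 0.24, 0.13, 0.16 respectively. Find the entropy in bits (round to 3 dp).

H = −Σ pᵢ log₂ pᵢ.
−0.16·log₂(0.16) = 0.4230
−0.31·log₂(0.31) = 0.5238
−0.24·log₂(0.24) = 0.4941
−0.13·log₂(0.13) = 0.3826
−0.16·log₂(0.16) = 0.4230
Sum ≈ 2.2466 → 2.247 bits.

2.247 bits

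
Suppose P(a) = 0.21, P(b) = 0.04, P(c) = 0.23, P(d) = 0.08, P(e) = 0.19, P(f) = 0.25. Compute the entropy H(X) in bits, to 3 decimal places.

2.393 bits

H = −Σ pᵢ log₂ pᵢ.
−0.21·log₂(0.21) = 0.4728
−0.04·log₂(0.04) = 0.1858
−0.23·log₂(0.23) = 0.4877
−0.08·log₂(0.08) = 0.2915
−0.19·log₂(0.19) = 0.4552
−0.25·log₂(0.25) = 0.5000
Sum ≈ 2.3930 → 2.393 bits.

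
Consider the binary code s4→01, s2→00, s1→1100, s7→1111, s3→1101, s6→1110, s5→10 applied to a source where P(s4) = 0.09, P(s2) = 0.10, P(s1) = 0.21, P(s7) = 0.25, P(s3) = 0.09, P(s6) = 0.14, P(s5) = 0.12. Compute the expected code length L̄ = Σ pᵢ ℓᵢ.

L̄ = Σ pᵢ·ℓᵢ = 0.09·2 + 0.10·2 + 0.21·4 + 0.25·4 + 0.09·4 + 0.14·4 + 0.12·2 = 3.38 bits/symbol.

3.38 bits/symbol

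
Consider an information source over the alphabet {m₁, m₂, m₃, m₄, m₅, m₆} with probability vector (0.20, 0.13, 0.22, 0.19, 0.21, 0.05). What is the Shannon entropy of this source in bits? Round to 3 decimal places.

H = −Σ pᵢ log₂ pᵢ.
−0.20·log₂(0.20) = 0.4644
−0.13·log₂(0.13) = 0.3826
−0.22·log₂(0.22) = 0.4806
−0.19·log₂(0.19) = 0.4552
−0.21·log₂(0.21) = 0.4728
−0.05·log₂(0.05) = 0.2161
Sum ≈ 2.4717 → 2.472 bits.

2.472 bits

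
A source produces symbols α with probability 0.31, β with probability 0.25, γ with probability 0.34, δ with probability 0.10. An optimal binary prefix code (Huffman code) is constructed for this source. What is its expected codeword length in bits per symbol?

2 bits/symbol

Repeatedly combine the two least-probable nodes; the expected code length is the sum of the merged weights.
merge 1/10 + 1/4 → 7/20
merge 31/100 + 17/50 → 13/20
merge 7/20 + 13/20 → 1
L = 7/20 + 13/20 + 1 = 2 bits/symbol.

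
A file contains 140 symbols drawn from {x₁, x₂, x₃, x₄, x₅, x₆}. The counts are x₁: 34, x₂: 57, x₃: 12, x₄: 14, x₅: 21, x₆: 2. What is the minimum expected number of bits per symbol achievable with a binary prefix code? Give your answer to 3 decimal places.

2.243 bits/symbol

Probabilities are the counts divided by 140.
Repeatedly combine the two least-probable nodes; the expected code length is the sum of the merged weights.
merge 1/70 + 3/35 → 1/10
merge 1/10 + 1/10 → 1/5
merge 3/20 + 1/5 → 7/20
merge 17/70 + 7/20 → 83/140
merge 57/140 + 83/140 → 1
L = 1/10 + 1/5 + 7/20 + 83/140 + 1 = 157/70 ≈ 2.243 bits/symbol.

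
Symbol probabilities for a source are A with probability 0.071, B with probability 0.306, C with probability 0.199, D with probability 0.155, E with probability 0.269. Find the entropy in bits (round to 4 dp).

2.1837 bits

H = −Σ pᵢ log₂ pᵢ.
−0.071·log₂(0.071) = 0.2709
−0.306·log₂(0.306) = 0.5228
−0.199·log₂(0.199) = 0.4635
−0.155·log₂(0.155) = 0.4169
−0.269·log₂(0.269) = 0.5096
Sum ≈ 2.1837 → 2.1837 bits.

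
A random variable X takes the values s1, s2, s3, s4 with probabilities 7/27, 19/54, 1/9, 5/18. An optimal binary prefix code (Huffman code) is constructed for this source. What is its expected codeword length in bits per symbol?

Repeatedly combine the two least-probable nodes; the expected code length is the sum of the merged weights.
merge 1/9 + 7/27 → 10/27
merge 5/18 + 19/54 → 17/27
merge 10/27 + 17/27 → 1
L = 10/27 + 17/27 + 1 = 2 bits/symbol.

2 bits/symbol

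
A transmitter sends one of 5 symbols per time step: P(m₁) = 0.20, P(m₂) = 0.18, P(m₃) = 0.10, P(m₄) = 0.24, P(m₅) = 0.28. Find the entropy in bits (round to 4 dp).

H = −Σ pᵢ log₂ pᵢ.
−0.20·log₂(0.20) = 0.4644
−0.18·log₂(0.18) = 0.4453
−0.10·log₂(0.10) = 0.3322
−0.24·log₂(0.24) = 0.4941
−0.28·log₂(0.28) = 0.5142
Sum ≈ 2.2502 → 2.2502 bits.

2.2502 bits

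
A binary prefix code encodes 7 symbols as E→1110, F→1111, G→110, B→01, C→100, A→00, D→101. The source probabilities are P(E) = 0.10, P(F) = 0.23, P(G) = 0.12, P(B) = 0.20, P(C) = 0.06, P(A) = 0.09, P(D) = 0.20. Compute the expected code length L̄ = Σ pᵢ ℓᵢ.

L̄ = Σ pᵢ·ℓᵢ = 0.10·4 + 0.23·4 + 0.12·3 + 0.20·2 + 0.06·3 + 0.09·2 + 0.20·3 = 3.04 bits/symbol.

3.04 bits/symbol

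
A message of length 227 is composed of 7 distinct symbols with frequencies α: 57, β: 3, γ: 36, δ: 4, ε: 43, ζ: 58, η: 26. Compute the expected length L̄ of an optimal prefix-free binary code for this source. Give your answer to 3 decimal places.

Probabilities are the counts divided by 227.
Repeatedly combine the two least-probable nodes; the expected code length is the sum of the merged weights.
merge 3/227 + 4/227 → 7/227
merge 7/227 + 26/227 → 33/227
merge 33/227 + 36/227 → 69/227
merge 43/227 + 57/227 → 100/227
merge 58/227 + 69/227 → 127/227
merge 100/227 + 127/227 → 1
L = 7/227 + 33/227 + 69/227 + 100/227 + 127/227 + 1 = 563/227 ≈ 2.480 bits/symbol.

2.480 bits/symbol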